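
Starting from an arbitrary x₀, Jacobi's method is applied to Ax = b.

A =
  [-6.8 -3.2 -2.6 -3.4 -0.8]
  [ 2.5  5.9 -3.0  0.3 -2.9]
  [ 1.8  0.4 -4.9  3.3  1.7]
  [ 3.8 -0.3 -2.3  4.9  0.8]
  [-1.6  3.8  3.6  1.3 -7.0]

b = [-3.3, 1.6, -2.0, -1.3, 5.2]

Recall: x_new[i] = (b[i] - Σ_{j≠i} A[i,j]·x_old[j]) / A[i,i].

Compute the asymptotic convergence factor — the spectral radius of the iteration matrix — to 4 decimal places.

1.1614

Diagonal D = diag(-6.8, 5.9, -4.9, 4.9, -7); L, U strict lower/upper.
Jacobi T = -D⁻¹(L+U): T[0,2] = -(-2.6)/(-6.8) = -0.3824; T[0,0] = 0.
  T[0,:] = [+0.0000 -0.4706 -0.3824 -0.5000 -0.1176]
  T[1,:] = [-0.4237 +0.0000 +0.5085 -0.0508 +0.4915]
  T[2,:] = [+0.3673 +0.0816 +0.0000 +0.6735 +0.3469]
  T[3,:] = [-0.7755 +0.0612 +0.4694 +0.0000 -0.1633]
  T[4,:] = [-0.2286 +0.5429 +0.5143 +0.1857 +0.0000]
|eigenvalues of T|: 1.1614, 0.9014, 0.5115, 0.2508, 0.0007.
ρ = 1.1614; 1.1614 > 1 ⇒ diverges.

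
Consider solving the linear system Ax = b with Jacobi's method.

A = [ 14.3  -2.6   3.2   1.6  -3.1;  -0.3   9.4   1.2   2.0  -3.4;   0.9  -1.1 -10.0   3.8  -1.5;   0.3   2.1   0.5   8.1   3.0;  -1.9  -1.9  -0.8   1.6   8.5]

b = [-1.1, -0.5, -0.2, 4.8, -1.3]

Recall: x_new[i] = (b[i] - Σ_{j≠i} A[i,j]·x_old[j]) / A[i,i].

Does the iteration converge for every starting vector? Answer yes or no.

Write A = D+L+U with D = diag(14.3, 9.4, -10, 8.1, 8.5).
Jacobi T = -D⁻¹(L+U): T[4,2] = -(-0.8)/(8.5) = +0.0941; T[4,4] = 0.
  T[0,:] = [+0.0000  +0.1818  -0.2238  -0.1119  +0.2168]
  T[1,:] = [+0.0319  +0.0000  -0.1277  -0.2128  +0.3617]
  T[2,:] = [+0.0900  -0.1100  +0.0000  +0.3800  -0.1500]
  T[3,:] = [-0.0370  -0.2593  -0.0617  +0.0000  -0.3704]
  T[4,:] = [+0.2235  +0.2235  +0.0941  -0.1882  +0.0000]
|eigenvalues of T|: 0.6336, 0.3266, 0.2531, 0.2531, 0.2367.
ρ = 0.6336; 0.6336 < 1: convergent.

yes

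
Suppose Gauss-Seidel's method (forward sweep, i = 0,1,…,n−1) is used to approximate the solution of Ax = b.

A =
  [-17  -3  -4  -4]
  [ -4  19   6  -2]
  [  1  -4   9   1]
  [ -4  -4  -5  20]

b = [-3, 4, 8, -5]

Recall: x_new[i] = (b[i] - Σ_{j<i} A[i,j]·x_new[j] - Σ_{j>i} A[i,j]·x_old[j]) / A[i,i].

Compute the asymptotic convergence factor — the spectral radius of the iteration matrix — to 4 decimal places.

A = D + L + U where D = diag(-17, 19, 9, 20).
Gauss-Seidel: T = -(D+L)⁻¹U, row 0 first, T[0,3] = -(-4)/(-17) = -0.2353; later rows by forward substitution.
  T[0,:] = [+0.0000 -0.1765 -0.2353 -0.2353]
  T[1,:] = [+0.0000 -0.0372 -0.3653 +0.0557]
  T[2,:] = [+0.0000 +0.0031 -0.1362 -0.0602]
  T[3,:] = [+0.0000 -0.0420 -0.1542 -0.0510]
eigenvalue magnitudes: 0.2136, 0.0761, 0.0761, 0.0000.
ρ = 0.2136; 0.2136 < 1 ⇒ converges.

0.2136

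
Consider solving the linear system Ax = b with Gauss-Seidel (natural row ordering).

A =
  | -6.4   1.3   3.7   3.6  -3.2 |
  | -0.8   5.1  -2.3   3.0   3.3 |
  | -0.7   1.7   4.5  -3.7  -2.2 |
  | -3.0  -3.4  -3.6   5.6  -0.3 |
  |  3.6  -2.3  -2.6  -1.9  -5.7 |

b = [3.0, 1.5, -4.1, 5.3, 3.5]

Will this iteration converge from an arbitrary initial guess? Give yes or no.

no

Let D = diag(-6.4, 5.1, 4.5, 5.6, -5.7); L, U the strict triangles.
GS T = -(D+L)⁻¹U: row 0 first, T[0,1] = -(1.3)/(-6.4) = +0.2031; later rows by forward substitution.
  T[0,:] = [+0.0000  +0.2031  +0.5781  +0.5625  -0.5000]
  T[1,:] = [+0.0000  +0.0319  +0.5417  -0.5000  -0.7255]
  T[2,:] = [+0.0000  +0.0196  -0.1147  +1.0986  +0.6852]
  T[3,:] = [+0.0000  +0.1407  +0.5648  +0.7040  -0.2143]
  T[4,:] = [+0.0000  +0.0596  +0.0106  -0.1788  -0.2642]
moduli |λ_i(T)| = 1.1763, 0.4048, 0.4048, 0.0132, 0.0000.
ρ(T) = max|λ| = 1.1763; 1.1763 > 1: divergent.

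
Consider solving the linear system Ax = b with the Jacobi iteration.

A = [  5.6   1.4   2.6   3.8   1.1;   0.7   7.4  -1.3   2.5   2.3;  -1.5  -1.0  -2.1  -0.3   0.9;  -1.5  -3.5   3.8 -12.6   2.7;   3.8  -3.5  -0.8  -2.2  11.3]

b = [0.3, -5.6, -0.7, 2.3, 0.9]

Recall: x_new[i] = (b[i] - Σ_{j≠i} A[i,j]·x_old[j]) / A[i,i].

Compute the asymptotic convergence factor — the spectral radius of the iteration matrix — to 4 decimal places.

A = D + L + U where D = diag(5.6, 7.4, -2.1, -12.6, 11.3).
Jacobi: T = -D⁻¹(L+U), T[3,4] = -(2.7)/(-12.6) = +0.2143; T[3,3] = 0.
  T[0,:] = [+0.0000 -0.2500 -0.4643 -0.6786 -0.1964]
  T[1,:] = [-0.0946 +0.0000 +0.1757 -0.3378 -0.3108]
  T[2,:] = [-0.7143 -0.4762 +0.0000 -0.1429 +0.4286]
  T[3,:] = [-0.1190 -0.2778 +0.3016 +0.0000 +0.2143]
  T[4,:] = [-0.3363 +0.3097 +0.0708 +0.1947 +0.0000]
eigenvalue magnitudes: 0.9311, 0.5560, 0.5560, 0.1707, 0.1707.
ρ(T) = max|λ| = 0.9311; 0.9311 < 1 ⇒ converges.

0.9311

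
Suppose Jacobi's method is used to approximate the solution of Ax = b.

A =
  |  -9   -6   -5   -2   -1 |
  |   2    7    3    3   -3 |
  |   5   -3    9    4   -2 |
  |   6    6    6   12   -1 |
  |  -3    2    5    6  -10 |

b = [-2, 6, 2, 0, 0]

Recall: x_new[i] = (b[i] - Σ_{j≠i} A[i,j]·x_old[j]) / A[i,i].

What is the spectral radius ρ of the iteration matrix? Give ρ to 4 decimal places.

Split A = D + L + U, D = diag(-9, 7, 9, 12, -10).
Jacobi: T = -D⁻¹(L+U), T[2,1] = -(-3)/(9) = +0.3333; T[2,2] = 0.
  T[0,:] = [+0.0000, -0.6667, -0.5556, -0.2222, -0.1111]
  T[1,:] = [-0.2857, +0.0000, -0.4286, -0.4286, +0.4286]
  T[2,:] = [-0.5556, +0.3333, +0.0000, -0.4444, +0.2222]
  T[3,:] = [-0.5000, -0.5000, -0.5000, +0.0000, +0.0833]
  T[4,:] = [-0.3000, +0.2000, +0.5000, +0.6000, +0.0000]
|λ(T)| sorted: 1.2710, 0.8786, 0.2544, 0.2269, 0.2269.
ρ = 1.2710; 1.2710 > 1: divergent.

1.2710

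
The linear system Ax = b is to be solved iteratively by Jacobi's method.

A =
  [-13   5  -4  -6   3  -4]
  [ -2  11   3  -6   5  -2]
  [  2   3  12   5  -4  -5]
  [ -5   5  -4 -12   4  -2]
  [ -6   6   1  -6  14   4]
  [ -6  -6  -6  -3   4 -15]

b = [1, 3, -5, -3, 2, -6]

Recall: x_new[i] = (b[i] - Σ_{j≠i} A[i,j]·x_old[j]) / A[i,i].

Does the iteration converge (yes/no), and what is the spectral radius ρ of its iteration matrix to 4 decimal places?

A = D + L + U where D = diag(-13, 11, 12, -12, 14, -15).
T_J = -D⁻¹(L+U): T[3,0] = -(-5)/(-12) = -0.4167; T[3,3] = 0.
  T[0,:] = [+0.0000 +0.3846 -0.3077 -0.4615 +0.2308 -0.3077]
  T[1,:] = [+0.1818 +0.0000 -0.2727 +0.5455 -0.4545 +0.1818]
  T[2,:] = [-0.1667 -0.2500 +0.0000 -0.4167 +0.3333 +0.4167]
  T[3,:] = [-0.4167 +0.4167 -0.3333 +0.0000 +0.3333 -0.1667]
  T[4,:] = [+0.4286 -0.4286 -0.0714 +0.4286 +0.0000 -0.2857]
  T[5,:] = [-0.4000 -0.4000 -0.4000 -0.2000 +0.2667 +0.0000]
|roots of det(T-λI)|: 1.2595, 0.6690, 0.4961, 0.4961, 0.4758, 0.4758.
ρ = 1.2595; 1.2595 > 1, so it fails to converge.

no, ρ = 1.2595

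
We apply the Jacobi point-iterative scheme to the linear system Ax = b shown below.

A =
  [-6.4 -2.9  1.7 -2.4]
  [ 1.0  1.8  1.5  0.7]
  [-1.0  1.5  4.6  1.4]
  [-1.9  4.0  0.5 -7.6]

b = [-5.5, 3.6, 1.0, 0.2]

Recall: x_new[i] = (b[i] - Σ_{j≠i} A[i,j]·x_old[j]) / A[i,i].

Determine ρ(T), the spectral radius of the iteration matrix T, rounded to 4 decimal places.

A = D + L + U where D = diag(-6.4, 1.8, 4.6, -7.6).
Jacobi: T = -D⁻¹(L+U), T[0,1] = -(-2.9)/(-6.4) = -0.4531; T[0,0] = 0.
  T[0,:] = [+0.0000 -0.4531 +0.2656 -0.3750]
  T[1,:] = [-0.5556 +0.0000 -0.8333 -0.3889]
  T[2,:] = [+0.2174 -0.3261 +0.0000 -0.3043]
  T[3,:] = [-0.2500 +0.5263 +0.0658 +0.0000]
|λ(T)| sorted: 0.9481, 0.5123, 0.5123, 0.2779.
spectral radius ρ = 0.9481; 0.9481 < 1, so it converges for any x₀.

0.9481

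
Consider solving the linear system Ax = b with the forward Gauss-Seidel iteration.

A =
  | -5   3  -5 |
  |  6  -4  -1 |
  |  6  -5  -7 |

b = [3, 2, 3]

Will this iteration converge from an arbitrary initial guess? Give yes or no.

A = D + L + U where D = diag(-5, -4, -7).
T_GS = -(D+L)⁻¹U: row 0 first, T[0,1] = -(3)/(-5) = +0.6000; later rows by forward substitution.
  T[0,:] = [+0.0000, +0.6000, -1.0000]
  T[1,:] = [+0.0000, +0.9000, -1.7500]
  T[2,:] = [+0.0000, -0.1286, +0.3929]
moduli |λ_i(T)| = 1.1843, 0.1086, 0.0000.
ρ = 1.1843; 1.1843 > 1: divergent.

no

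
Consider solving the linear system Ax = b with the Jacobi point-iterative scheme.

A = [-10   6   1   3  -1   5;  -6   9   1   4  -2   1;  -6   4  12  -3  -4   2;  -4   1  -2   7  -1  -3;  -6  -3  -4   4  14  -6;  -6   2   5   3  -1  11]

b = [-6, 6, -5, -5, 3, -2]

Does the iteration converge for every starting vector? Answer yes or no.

Write A = D+L+U with D = diag(-10, 9, 12, 7, 14, 11).
Jacobi T = -D⁻¹(L+U): T[0,1] = -(6)/(-10) = +0.6000; T[0,0] = 0.
  T[0,:] = [+0.0000, +0.6000, +0.1000, +0.3000, -0.1000, +0.5000]
  T[1,:] = [+0.6667, +0.0000, -0.1111, -0.4444, +0.2222, -0.1111]
  T[2,:] = [+0.5000, -0.3333, +0.0000, +0.2500, +0.3333, -0.1667]
  T[3,:] = [+0.5714, -0.1429, +0.2857, +0.0000, +0.1429, +0.4286]
  T[4,:] = [+0.4286, +0.2143, +0.2857, -0.2857, +0.0000, +0.4286]
  T[5,:] = [+0.5455, -0.1818, -0.4545, -0.2727, +0.0909, +0.0000]
|eigenvalues of T|: 1.1572, 0.6985, 0.6985, 0.4503, 0.3691, 0.0202.
ρ(T) = max|λ| = 1.1572; 1.1572 > 1 ⇒ diverges.

no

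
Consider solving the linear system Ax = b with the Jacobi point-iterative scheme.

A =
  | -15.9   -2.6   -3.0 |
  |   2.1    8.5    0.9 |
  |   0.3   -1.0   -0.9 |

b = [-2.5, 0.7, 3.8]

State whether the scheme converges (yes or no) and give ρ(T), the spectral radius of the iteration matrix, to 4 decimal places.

Write A = D+L+U with D = diag(-15.9, 8.5, -0.9).
Jacobi T = -D⁻¹(L+U): T[2,1] = -(-1)/(-0.9) = -1.1111; T[2,2] = 0.
  T[0,:] = [+0.0000, -0.1635, -0.1887]
  T[1,:] = [-0.2471, +0.0000, -0.1059]
  T[2,:] = [+0.3333, -1.1111, +0.0000]
|eigenvalues of T|: 0.4455, 0.3214, 0.3214.
spectral radius ρ = 0.4455; 0.4455 < 1, so it converges for any x₀.

yes, ρ = 0.4455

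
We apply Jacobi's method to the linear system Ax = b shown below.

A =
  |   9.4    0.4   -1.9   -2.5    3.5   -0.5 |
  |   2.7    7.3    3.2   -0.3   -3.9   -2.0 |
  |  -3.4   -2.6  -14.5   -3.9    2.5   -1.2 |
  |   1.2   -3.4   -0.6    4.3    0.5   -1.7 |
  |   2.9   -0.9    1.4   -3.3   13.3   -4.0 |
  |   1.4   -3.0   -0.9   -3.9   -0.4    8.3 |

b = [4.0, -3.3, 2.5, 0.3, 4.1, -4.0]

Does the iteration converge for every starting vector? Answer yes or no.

Split A = D + L + U, D = diag(9.4, 7.3, -14.5, 4.3, 13.3, 8.3).
Jacobi T = -D⁻¹(L+U): T[1,2] = -(3.2)/(7.3) = -0.4384; T[1,1] = 0.
  T[0,:] = [+0.0000, -0.0426, +0.2021, +0.2660, -0.3723, +0.0532]
  T[1,:] = [-0.3699, +0.0000, -0.4384, +0.0411, +0.5342, +0.2740]
  T[2,:] = [-0.2345, -0.1793, +0.0000, -0.2690, +0.1724, -0.0828]
  T[3,:] = [-0.2791, +0.7907, +0.1395, +0.0000, -0.1163, +0.3953]
  T[4,:] = [-0.2180, +0.0677, -0.1053, +0.2481, +0.0000, +0.3008]
  T[5,:] = [-0.1687, +0.3614, +0.1084, +0.4699, +0.0482, +0.0000]
|λ(T)| sorted: 0.9280, 0.5175, 0.5175, 0.3935, 0.2473, 0.0237.
ρ(T) = max|λ| = 0.9280; 0.9280 < 1 ⇒ converges.

yes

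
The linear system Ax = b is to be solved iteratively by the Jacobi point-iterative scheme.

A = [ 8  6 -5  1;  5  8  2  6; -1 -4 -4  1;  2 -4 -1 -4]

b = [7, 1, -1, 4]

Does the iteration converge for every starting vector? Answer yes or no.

A = D + L + U where D = diag(8, 8, -4, -4).
Jacobi: T = -D⁻¹(L+U), T[0,2] = -(-5)/(8) = +0.6250; T[0,0] = 0.
  T[0,:] = [+0.0000, -0.7500, +0.6250, -0.1250]
  T[1,:] = [-0.6250, +0.0000, -0.2500, -0.7500]
  T[2,:] = [-0.2500, -1.0000, +0.0000, +0.2500]
  T[3,:] = [+0.5000, -1.0000, -0.2500, +0.0000]
moduli |λ_i(T)| = 1.3639, 1.1035, 0.6208, 0.6208.
spectral radius ρ = 1.3639; 1.3639 > 1: divergent.

no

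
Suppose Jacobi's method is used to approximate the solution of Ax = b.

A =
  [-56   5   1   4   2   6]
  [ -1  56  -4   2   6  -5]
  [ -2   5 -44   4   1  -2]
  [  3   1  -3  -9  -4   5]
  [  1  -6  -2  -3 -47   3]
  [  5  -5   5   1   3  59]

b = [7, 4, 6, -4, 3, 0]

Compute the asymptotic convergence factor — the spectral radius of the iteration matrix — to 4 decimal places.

A = D + L + U where D = diag(-56, 56, -44, -9, -47, 59).
Jacobi: T = -D⁻¹(L+U), T[5,2] = -(5)/(59) = -0.0847; T[5,5] = 0.
  T[0,:] = [+0.0000, +0.0893, +0.0179, +0.0714, +0.0357, +0.1071]
  T[1,:] = [+0.0179, +0.0000, +0.0714, -0.0357, -0.1071, +0.0893]
  T[2,:] = [-0.0455, +0.1136, +0.0000, +0.0909, +0.0227, -0.0455]
  T[3,:] = [+0.3333, +0.1111, -0.3333, +0.0000, -0.4444, +0.5556]
  T[4,:] = [+0.0213, -0.1277, -0.0426, -0.0638, +0.0000, +0.0638]
  T[5,:] = [-0.0847, +0.0847, -0.0847, -0.0169, -0.0508, +0.0000]
|eigenvalues of T|: 0.2695, 0.1966, 0.1838, 0.1838, 0.0680, 0.0680.
ρ(T) = max|λ| = 0.2695; 0.2695 < 1 ⇒ converges.

0.2695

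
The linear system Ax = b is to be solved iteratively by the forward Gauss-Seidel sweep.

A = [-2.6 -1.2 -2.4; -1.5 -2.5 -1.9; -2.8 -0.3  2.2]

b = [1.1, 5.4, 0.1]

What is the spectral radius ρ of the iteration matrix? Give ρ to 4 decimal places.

Write A = D+L+U with D = diag(-2.6, -2.5, 2.2).
T_GS = -(D+L)⁻¹U: row 0 first, T[0,1] = -(-1.2)/(-2.6) = -0.4615; later rows by forward substitution.
  T[0,:] = [+0.0000, -0.4615, -0.9231]
  T[1,:] = [+0.0000, +0.2769, -0.2062]
  T[2,:] = [+0.0000, -0.5497, -1.2029]
eigenvalue magnitudes: 1.2759, 0.3499, 0.0000.
ρ(T) = max|λ| = 1.2759; 1.2759 > 1 ⇒ diverges.

1.2759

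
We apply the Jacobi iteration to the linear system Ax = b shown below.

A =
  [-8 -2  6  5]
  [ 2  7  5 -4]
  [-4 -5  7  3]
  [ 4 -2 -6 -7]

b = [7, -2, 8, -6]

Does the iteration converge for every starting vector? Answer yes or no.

no

Let D = diag(-8, 7, 7, -7); L, U the strict triangles.
Jacobi: T = -D⁻¹(L+U), T[3,2] = -(-6)/(-7) = -0.8571; T[3,3] = 0.
  T[0,:] = [+0.0000, -0.2500, +0.7500, +0.6250]
  T[1,:] = [-0.2857, +0.0000, -0.7143, +0.5714]
  T[2,:] = [+0.5714, +0.7143, +0.0000, -0.4286]
  T[3,:] = [+0.5714, -0.2857, -0.8571, +0.0000]
eigenvalue magnitudes: 1.2952, 0.8410, 0.8410, 0.6366.
ρ(T) = max|λ| = 1.2952; 1.2952 > 1: divergent.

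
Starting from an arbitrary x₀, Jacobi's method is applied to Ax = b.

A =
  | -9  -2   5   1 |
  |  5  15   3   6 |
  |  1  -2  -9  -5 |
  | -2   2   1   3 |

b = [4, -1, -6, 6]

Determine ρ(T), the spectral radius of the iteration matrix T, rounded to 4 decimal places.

Let D = diag(-9, 15, -9, 3); L, U the strict triangles.
Jacobi: T = -D⁻¹(L+U), T[3,1] = -(2)/(3) = -0.6667; T[3,3] = 0.
  T[0,:] = [+0.0000 -0.2222 +0.5556 +0.1111]
  T[1,:] = [-0.3333 +0.0000 -0.2000 -0.4000]
  T[2,:] = [+0.1111 -0.2222 +0.0000 -0.5556]
  T[3,:] = [+0.6667 -0.6667 -0.3333 +0.0000]
eigenvalue magnitudes: 0.8938, 0.6245, 0.6245, 0.2581.
ρ = 0.8938; 0.8938 < 1, so it converges for any x₀.

0.8938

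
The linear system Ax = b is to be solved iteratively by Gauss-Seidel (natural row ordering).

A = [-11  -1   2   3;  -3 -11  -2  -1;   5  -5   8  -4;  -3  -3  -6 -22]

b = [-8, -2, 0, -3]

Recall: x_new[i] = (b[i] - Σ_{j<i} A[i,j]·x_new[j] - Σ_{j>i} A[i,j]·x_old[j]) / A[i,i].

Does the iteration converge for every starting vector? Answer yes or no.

Diagonal D = diag(-11, -11, 8, -22); L, U strict lower/upper.
T_GS = -(D+L)⁻¹U: row 0 first, T[0,3] = -(3)/(-11) = +0.2727; later rows by forward substitution.
  T[0,:] = [+0.0000 -0.0909 +0.1818 +0.2727]
  T[1,:] = [+0.0000 +0.0248 -0.2314 -0.1653]
  T[2,:] = [+0.0000 +0.0723 -0.2583 +0.2262]
  T[3,:] = [+0.0000 -0.0107 +0.0772 -0.0764]
|eigenvalues of T|: 0.2925, 0.0621, 0.0621, 0.0000.
ρ = 0.2925; 0.2925 < 1 ⇒ converges.

yes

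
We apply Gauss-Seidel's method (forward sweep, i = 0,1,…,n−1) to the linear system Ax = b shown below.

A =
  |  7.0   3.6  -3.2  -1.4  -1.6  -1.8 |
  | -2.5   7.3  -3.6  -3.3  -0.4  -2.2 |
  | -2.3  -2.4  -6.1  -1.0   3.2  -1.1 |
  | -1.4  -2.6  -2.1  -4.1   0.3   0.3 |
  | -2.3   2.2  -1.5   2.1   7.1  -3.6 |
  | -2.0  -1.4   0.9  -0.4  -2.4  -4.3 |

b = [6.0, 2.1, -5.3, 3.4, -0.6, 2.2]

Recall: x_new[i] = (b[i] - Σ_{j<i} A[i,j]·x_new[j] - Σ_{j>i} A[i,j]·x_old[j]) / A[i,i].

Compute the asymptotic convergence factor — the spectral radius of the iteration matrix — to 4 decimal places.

1.4111

Write A = D+L+U with D = diag(7, 7.3, -6.1, -4.1, 7.1, -4.3).
T_GS = -(D+L)⁻¹U: row 0 first, T[0,1] = -(3.6)/(7) = -0.5143; later rows by forward substitution.
  T[0,:] = [+0.0000, -0.5143, +0.4571, +0.2000, +0.2286, +0.2571]
  T[1,:] = [+0.0000, -0.1761, +0.6497, +0.5205, +0.1331, +0.3894]
  T[2,:] = [+0.0000, +0.2632, -0.4280, -0.4442, +0.3861, -0.4305]
  T[3,:] = [+0.0000, +0.1525, -0.3489, -0.1709, -0.2870, -0.0411]
  T[4,:] = [+0.0000, -0.1015, -0.0405, -0.1398, +0.1993, +0.3909]
  T[5,:] = [+0.0000, +0.3941, -0.4587, -0.2615, -0.1534, -0.5508]
|λ(T)| sorted: 1.4111, 0.1964, 0.1517, 0.1306, 0.1306, 0.0000.
ρ(T) = max|λ| = 1.4111; 1.4111 > 1: divergent.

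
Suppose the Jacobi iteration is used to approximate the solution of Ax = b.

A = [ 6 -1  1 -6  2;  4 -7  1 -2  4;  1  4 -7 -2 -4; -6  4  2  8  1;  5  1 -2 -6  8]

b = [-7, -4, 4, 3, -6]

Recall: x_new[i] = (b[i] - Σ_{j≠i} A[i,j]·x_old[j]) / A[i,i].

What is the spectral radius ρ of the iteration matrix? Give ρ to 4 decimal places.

1.2970

Split A = D + L + U, D = diag(6, -7, -7, 8, 8).
Jacobi: T = -D⁻¹(L+U), T[4,0] = -(5)/(8) = -0.6250; T[4,4] = 0.
  T[0,:] = [+0.0000 +0.1667 -0.1667 +1.0000 -0.3333]
  T[1,:] = [+0.5714 +0.0000 +0.1429 -0.2857 +0.5714]
  T[2,:] = [+0.1429 +0.5714 +0.0000 -0.2857 -0.5714]
  T[3,:] = [+0.7500 -0.5000 -0.2500 +0.0000 -0.1250]
  T[4,:] = [-0.6250 -0.1250 +0.2500 +0.7500 +0.0000]
|roots of det(T-λI)|: 1.2970, 0.6827, 0.6827, 0.5063, 0.5063.
ρ = 1.2970; 1.2970 > 1 ⇒ diverges.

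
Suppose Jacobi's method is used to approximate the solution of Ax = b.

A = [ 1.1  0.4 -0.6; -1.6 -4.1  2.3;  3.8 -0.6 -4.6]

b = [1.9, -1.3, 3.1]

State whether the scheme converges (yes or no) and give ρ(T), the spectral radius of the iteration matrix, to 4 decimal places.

yes, ρ = 0.8300

Write A = D+L+U with D = diag(1.1, -4.1, -4.6).
Jacobi: T = -D⁻¹(L+U), T[1,0] = -(-1.6)/(-4.1) = -0.3902; T[1,1] = 0.
  T[0,:] = [+0.0000  -0.3636  +0.5455]
  T[1,:] = [-0.3902  +0.0000  +0.5610]
  T[2,:] = [+0.8261  -0.1304  +0.0000]
eigenvalue magnitudes: 0.8300, 0.4665, 0.3635.
ρ = 0.8300; 0.8300 < 1, so it converges for any x₀.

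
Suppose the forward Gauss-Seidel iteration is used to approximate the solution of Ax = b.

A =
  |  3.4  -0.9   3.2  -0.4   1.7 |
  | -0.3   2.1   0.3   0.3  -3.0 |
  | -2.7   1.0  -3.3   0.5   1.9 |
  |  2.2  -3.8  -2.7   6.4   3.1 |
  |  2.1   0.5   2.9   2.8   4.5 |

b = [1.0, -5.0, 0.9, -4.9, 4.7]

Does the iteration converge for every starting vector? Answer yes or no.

Diagonal D = diag(3.4, 2.1, -3.3, 6.4, 4.5); L, U strict lower/upper.
T_GS = -(D+L)⁻¹U: row 0 first, T[0,3] = -(-0.4)/(3.4) = +0.1176; later rows by forward substitution.
  T[0,:] = [+0.0000, +0.2647, -0.9412, +0.1176, -0.5000]
  T[1,:] = [+0.0000, +0.0378, -0.2773, -0.1261, +1.3571]
  T[2,:] = [+0.0000, -0.2051, +0.6860, +0.0171, +1.3961]
  T[3,:] = [+0.0000, -0.1551, +0.4483, -0.1081, +1.0823]
  T[4,:] = [+0.0000, +0.1009, -0.2510, +0.0154, -1.4906]
eigenvalue magnitudes: 1.4234, 0.6622, 0.1247, 0.0110, 0.0000.
ρ(T) = max|λ| = 1.4234; 1.4234 > 1: divergent.

no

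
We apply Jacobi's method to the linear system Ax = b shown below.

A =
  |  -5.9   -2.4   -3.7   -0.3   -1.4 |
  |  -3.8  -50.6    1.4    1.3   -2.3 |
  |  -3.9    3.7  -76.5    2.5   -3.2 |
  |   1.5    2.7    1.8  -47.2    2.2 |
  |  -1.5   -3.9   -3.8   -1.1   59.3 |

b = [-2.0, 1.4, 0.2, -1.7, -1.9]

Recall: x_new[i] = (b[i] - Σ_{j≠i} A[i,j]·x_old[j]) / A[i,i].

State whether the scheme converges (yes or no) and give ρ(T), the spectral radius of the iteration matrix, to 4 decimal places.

yes, ρ = 0.2718

Diagonal D = diag(-5.9, -50.6, -76.5, -47.2, 59.3); L, U strict lower/upper.
Jacobi: T = -D⁻¹(L+U), T[2,0] = -(-3.9)/(-76.5) = -0.0510; T[2,2] = 0.
  T[0,:] = [+0.0000  -0.4068  -0.6271  -0.0508  -0.2373]
  T[1,:] = [-0.0751  +0.0000  +0.0277  +0.0257  -0.0455]
  T[2,:] = [-0.0510  +0.0484  +0.0000  +0.0327  -0.0418]
  T[3,:] = [+0.0318  +0.0572  +0.0381  +0.0000  +0.0466]
  T[4,:] = [+0.0253  +0.0658  +0.0641  +0.0185  +0.0000]
|roots of det(T-λI)|: 0.2718, 0.1634, 0.0824, 0.0302, 0.0042.
ρ = 0.2718; 0.2718 < 1: convergent.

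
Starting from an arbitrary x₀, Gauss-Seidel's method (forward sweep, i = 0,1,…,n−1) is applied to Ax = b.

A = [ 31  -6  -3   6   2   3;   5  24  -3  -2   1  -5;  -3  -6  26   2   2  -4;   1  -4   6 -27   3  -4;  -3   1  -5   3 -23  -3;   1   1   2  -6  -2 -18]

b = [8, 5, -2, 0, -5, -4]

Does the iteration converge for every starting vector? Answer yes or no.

Let D = diag(31, 24, 26, -27, -23, -18); L, U the strict triangles.
T_GS = -(D+L)⁻¹U: row 0 first, T[0,3] = -(6)/(31) = -0.1935; later rows by forward substitution.
  T[0,:] = [+0.0000 +0.1935 +0.0968 -0.1935 -0.0645 -0.0968]
  T[1,:] = [+0.0000 -0.0403 +0.1048 +0.1237 -0.0282 +0.2285]
  T[2,:] = [+0.0000 +0.0130 +0.0354 -0.0707 -0.0909 +0.1954]
  T[3,:] = [+0.0000 +0.0160 -0.0041 -0.0412 +0.0927 -0.1422]
  T[4,:] = [+0.0000 -0.0277 -0.0163 +0.0406 +0.0390 -0.1689]
  T[5,:] = [+0.0000 +0.0077 +0.0183 -0.0025 -0.0505 +0.0952]
eigenvalue magnitudes: 0.2263, 0.1206, 0.0436, 0.0436, 0.0289, 0.0000.
ρ(T) = max|λ| = 0.2263; 0.2263 < 1 ⇒ converges.

yes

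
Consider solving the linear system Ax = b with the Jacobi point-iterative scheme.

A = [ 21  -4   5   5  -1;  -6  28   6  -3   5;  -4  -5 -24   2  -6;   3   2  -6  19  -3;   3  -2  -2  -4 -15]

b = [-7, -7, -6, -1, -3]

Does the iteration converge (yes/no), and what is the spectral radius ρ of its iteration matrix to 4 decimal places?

yes, ρ = 0.5236

A = D + L + U where D = diag(21, 28, -24, 19, -15).
T_J = -D⁻¹(L+U): T[2,0] = -(-4)/(-24) = -0.1667; T[2,2] = 0.
  T[0,:] = [+0.0000, +0.1905, -0.2381, -0.2381, +0.0476]
  T[1,:] = [+0.2143, +0.0000, -0.2143, +0.1071, -0.1786]
  T[2,:] = [-0.1667, -0.2083, +0.0000, +0.0833, -0.2500]
  T[3,:] = [-0.1579, -0.1053, +0.3158, +0.0000, +0.1579]
  T[4,:] = [+0.2000, -0.1333, -0.1333, -0.2667, +0.0000]
|roots of det(T-λI)|: 0.5236, 0.3951, 0.1451, 0.1451, 0.0001.
spectral radius ρ = 0.5236; 0.5236 < 1: convergent.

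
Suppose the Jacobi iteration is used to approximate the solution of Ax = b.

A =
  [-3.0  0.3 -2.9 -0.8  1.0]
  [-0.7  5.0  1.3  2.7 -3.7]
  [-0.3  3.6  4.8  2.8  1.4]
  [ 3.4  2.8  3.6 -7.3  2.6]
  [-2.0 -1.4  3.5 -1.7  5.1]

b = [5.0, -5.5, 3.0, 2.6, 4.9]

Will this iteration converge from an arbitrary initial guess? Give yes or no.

no

Let D = diag(-3, 5, 4.8, -7.3, 5.1); L, U the strict triangles.
Jacobi: T = -D⁻¹(L+U), T[0,4] = -(1)/(-3) = +0.3333; T[0,0] = 0.
  T[0,:] = [+0.0000, +0.1000, -0.9667, -0.2667, +0.3333]
  T[1,:] = [+0.1400, +0.0000, -0.2600, -0.5400, +0.7400]
  T[2,:] = [+0.0625, -0.7500, +0.0000, -0.5833, -0.2917]
  T[3,:] = [+0.4658, +0.3836, +0.4932, +0.0000, +0.3562]
  T[4,:] = [+0.3922, +0.2745, -0.6863, +0.3333, +0.0000]
moduli |λ_i(T)| = 1.2382, 0.9820, 0.9820, 0.2647, 0.2647.
ρ = 1.2382; 1.2382 > 1, so it fails to converge.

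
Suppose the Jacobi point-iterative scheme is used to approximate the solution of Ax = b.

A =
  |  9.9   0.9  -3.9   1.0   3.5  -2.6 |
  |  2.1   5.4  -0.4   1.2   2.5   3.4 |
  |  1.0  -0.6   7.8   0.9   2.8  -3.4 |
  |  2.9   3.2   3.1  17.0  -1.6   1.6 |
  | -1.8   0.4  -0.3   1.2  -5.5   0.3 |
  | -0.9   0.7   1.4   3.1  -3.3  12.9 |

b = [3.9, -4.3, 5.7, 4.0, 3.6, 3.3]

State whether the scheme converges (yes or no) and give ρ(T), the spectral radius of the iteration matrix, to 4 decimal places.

yes, ρ = 0.5468

Split A = D + L + U, D = diag(9.9, 5.4, 7.8, 17, -5.5, 12.9).
T_J = -D⁻¹(L+U): T[3,5] = -(1.6)/(17) = -0.0941; T[3,3] = 0.
  T[0,:] = [+0.0000  -0.0909  +0.3939  -0.1010  -0.3535  +0.2626]
  T[1,:] = [-0.3889  +0.0000  +0.0741  -0.2222  -0.4630  -0.6296]
  T[2,:] = [-0.1282  +0.0769  +0.0000  -0.1154  -0.3590  +0.4359]
  T[3,:] = [-0.1706  -0.1882  -0.1824  +0.0000  +0.0941  -0.0941]
  T[4,:] = [-0.3273  +0.0727  -0.0545  +0.2182  +0.0000  +0.0545]
  T[5,:] = [+0.0698  -0.0543  -0.1085  -0.2403  +0.2558  +0.0000]
eigenvalue magnitudes: 0.5468, 0.4410, 0.4410, 0.4218, 0.3198, 0.3198.
spectral radius ρ = 0.5468; 0.5468 < 1, so it converges for any x₀.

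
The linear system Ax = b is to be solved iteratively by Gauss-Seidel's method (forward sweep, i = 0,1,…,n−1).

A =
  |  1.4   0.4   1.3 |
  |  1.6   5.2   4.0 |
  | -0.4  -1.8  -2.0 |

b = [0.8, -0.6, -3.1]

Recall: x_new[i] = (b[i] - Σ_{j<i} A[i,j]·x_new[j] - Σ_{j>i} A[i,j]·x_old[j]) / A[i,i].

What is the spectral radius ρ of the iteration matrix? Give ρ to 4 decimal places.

0.6401

Split A = D + L + U, D = diag(1.4, 5.2, -2).
GS T = -(D+L)⁻¹U: row 0 first, T[0,1] = -(0.4)/(1.4) = -0.2857; later rows by forward substitution.
  T[0,:] = [+0.0000 -0.2857 -0.9286]
  T[1,:] = [+0.0000 +0.0879 -0.4835]
  T[2,:] = [+0.0000 -0.0220 +0.6209]
moduli |λ_i(T)| = 0.6401, 0.0687, 0.0000.
ρ = 0.6401; 0.6401 < 1: convergent.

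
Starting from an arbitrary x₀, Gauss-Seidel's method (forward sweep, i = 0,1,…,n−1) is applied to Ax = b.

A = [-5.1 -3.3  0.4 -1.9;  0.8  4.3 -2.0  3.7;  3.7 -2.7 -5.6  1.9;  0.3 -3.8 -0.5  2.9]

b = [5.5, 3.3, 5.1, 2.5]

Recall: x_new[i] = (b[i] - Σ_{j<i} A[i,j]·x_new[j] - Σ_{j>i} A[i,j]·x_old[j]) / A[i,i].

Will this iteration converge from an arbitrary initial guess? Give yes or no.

Diagonal D = diag(-5.1, 4.3, -5.6, 2.9); L, U strict lower/upper.
T_GS = -(D+L)⁻¹U: row 0 first, T[0,3] = -(-1.9)/(-5.1) = -0.3725; later rows by forward substitution.
  T[0,:] = [+0.0000  -0.6471  +0.0784  -0.3725]
  T[1,:] = [+0.0000  +0.1204  +0.4505  -0.7912]
  T[2,:] = [+0.0000  -0.4856  -0.1654  +0.4746]
  T[3,:] = [+0.0000  +0.1410  +0.5537  -0.9163]
|eigenvalues of T|: 0.8407, 0.1876, 0.0670, 0.0000.
ρ(T) = max|λ| = 0.8407; 0.8407 < 1, so it converges for any x₀.

yes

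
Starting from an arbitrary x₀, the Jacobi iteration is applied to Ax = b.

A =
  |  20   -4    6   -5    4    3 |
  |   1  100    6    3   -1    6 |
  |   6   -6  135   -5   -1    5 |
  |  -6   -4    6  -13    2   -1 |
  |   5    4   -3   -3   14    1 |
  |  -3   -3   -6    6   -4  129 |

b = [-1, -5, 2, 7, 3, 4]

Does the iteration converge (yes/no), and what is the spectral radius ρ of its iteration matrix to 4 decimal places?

Write A = D+L+U with D = diag(20, 100, 135, -13, 14, 129).
Jacobi T = -D⁻¹(L+U): T[3,2] = -(6)/(-13) = +0.4615; T[3,3] = 0.
  T[0,:] = [+0.0000  +0.2000  -0.3000  +0.2500  -0.2000  -0.1500]
  T[1,:] = [-0.0100  +0.0000  -0.0600  -0.0300  +0.0100  -0.0600]
  T[2,:] = [-0.0444  +0.0444  +0.0000  +0.0370  +0.0074  -0.0370]
  T[3,:] = [-0.4615  -0.3077  +0.4615  +0.0000  +0.1538  -0.0769]
  T[4,:] = [-0.3571  -0.2857  +0.2143  +0.2143  +0.0000  -0.0714]
  T[5,:] = [+0.0233  +0.0233  +0.0465  -0.0465  +0.0310  +0.0000]
|λ(T)| sorted: 0.2866, 0.1964, 0.1964, 0.0868, 0.0868, 0.0273.
ρ(T) = max|λ| = 0.2866; 0.2866 < 1 ⇒ converges.

yes, ρ = 0.2866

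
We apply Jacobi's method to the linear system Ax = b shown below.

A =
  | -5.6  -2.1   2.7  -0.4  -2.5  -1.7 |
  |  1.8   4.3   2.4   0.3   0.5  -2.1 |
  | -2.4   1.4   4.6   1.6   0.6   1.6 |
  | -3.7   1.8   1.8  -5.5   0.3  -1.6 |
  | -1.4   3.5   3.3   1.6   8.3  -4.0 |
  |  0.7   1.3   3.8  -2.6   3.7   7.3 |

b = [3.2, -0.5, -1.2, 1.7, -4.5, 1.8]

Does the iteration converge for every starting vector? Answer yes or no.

no

Let D = diag(-5.6, 4.3, 4.6, -5.5, 8.3, 7.3); L, U the strict triangles.
T_J = -D⁻¹(L+U): T[2,3] = -(1.6)/(4.6) = -0.3478; T[2,2] = 0.
  T[0,:] = [+0.0000  -0.3750  +0.4821  -0.0714  -0.4464  -0.3036]
  T[1,:] = [-0.4186  +0.0000  -0.5581  -0.0698  -0.1163  +0.4884]
  T[2,:] = [+0.5217  -0.3043  +0.0000  -0.3478  -0.1304  -0.3478]
  T[3,:] = [-0.6727  +0.3273  +0.3273  +0.0000  +0.0545  -0.2909]
  T[4,:] = [+0.1687  -0.4217  -0.3976  -0.1928  +0.0000  +0.4819]
  T[5,:] = [-0.0959  -0.1781  -0.5205  +0.3562  -0.5068  +0.0000]
moduli |λ_i(T)| = 1.1297, 0.8060, 0.8060, 0.5179, 0.5179, 0.1218.
spectral radius ρ = 1.1297; 1.1297 > 1, so it fails to converge.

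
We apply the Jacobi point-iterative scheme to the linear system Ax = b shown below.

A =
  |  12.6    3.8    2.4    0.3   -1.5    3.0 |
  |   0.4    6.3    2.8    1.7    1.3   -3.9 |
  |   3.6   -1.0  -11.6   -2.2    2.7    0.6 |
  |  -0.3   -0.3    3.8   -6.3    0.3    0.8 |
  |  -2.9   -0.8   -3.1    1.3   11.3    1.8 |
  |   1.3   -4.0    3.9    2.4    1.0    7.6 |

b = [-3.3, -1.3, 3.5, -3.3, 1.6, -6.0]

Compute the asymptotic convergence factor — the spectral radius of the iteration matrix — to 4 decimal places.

0.8843

Write A = D+L+U with D = diag(12.6, 6.3, -11.6, -6.3, 11.3, 7.6).
Jacobi: T = -D⁻¹(L+U), T[2,0] = -(3.6)/(-11.6) = +0.3103; T[2,2] = 0.
  T[0,:] = [+0.0000 -0.3016 -0.1905 -0.0238 +0.1190 -0.2381]
  T[1,:] = [-0.0635 +0.0000 -0.4444 -0.2698 -0.2063 +0.6190]
  T[2,:] = [+0.3103 -0.0862 +0.0000 -0.1897 +0.2328 +0.0517]
  T[3,:] = [-0.0476 -0.0476 +0.6032 +0.0000 +0.0476 +0.1270]
  T[4,:] = [+0.2566 +0.0708 +0.2743 -0.1150 +0.0000 -0.1593]
  T[5,:] = [-0.1711 +0.5263 -0.5132 -0.3158 -0.1316 +0.0000]
moduli |λ_i(T)| = 0.8843, 0.5260, 0.5260, 0.4762, 0.2967, 0.1910.
ρ = 0.8843; 0.8843 < 1, so it converges for any x₀.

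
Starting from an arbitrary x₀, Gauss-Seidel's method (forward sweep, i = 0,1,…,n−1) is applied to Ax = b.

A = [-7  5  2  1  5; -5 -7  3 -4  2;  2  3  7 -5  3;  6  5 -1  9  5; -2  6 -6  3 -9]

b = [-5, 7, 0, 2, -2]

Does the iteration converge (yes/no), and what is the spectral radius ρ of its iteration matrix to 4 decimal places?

Diagonal D = diag(-7, -7, 7, 9, -9); L, U strict lower/upper.
GS T = -(D+L)⁻¹U: row 0 first, T[0,1] = -(5)/(-7) = +0.7143; later rows by forward substitution.
  T[0,:] = [+0.0000 +0.7143 +0.2857 +0.1429 +0.7143]
  T[1,:] = [+0.0000 -0.5102 +0.2245 -0.6735 -0.2245]
  T[2,:] = [+0.0000 +0.0146 -0.1778 +0.9621 -0.5364]
  T[3,:] = [+0.0000 -0.1911 -0.3350 +0.3858 -0.9666]
  T[4,:] = [+0.0000 -0.5723 +0.0931 -0.9935 -0.2730]
|eigenvalues of T|: 1.3540, 0.6514, 0.1749, 0.1749, 0.0000.
spectral radius ρ = 1.3540; 1.3540 > 1 ⇒ diverges.

no, ρ = 1.3540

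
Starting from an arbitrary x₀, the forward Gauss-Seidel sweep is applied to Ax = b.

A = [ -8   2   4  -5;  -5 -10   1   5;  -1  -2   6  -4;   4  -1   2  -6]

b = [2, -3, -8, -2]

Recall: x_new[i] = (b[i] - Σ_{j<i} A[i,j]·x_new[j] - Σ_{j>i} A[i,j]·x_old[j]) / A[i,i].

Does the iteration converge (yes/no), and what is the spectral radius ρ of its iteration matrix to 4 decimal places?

Write A = D+L+U with D = diag(-8, -10, 6, -6).
GS T = -(D+L)⁻¹U: row 0 first, T[0,2] = -(4)/(-8) = +0.5000; later rows by forward substitution.
  T[0,:] = [+0.0000 +0.2500 +0.5000 -0.6250]
  T[1,:] = [+0.0000 -0.1250 -0.1500 +0.8125]
  T[2,:] = [+0.0000 -0.0000 +0.0333 +0.8333]
  T[3,:] = [+0.0000 +0.1875 +0.3694 -0.2743]
|λ(T)| sorted: 0.8611, 0.5199, 0.0248, 0.0000.
spectral radius ρ = 0.8611; 0.8611 < 1, so it converges for any x₀.

yes, ρ = 0.8611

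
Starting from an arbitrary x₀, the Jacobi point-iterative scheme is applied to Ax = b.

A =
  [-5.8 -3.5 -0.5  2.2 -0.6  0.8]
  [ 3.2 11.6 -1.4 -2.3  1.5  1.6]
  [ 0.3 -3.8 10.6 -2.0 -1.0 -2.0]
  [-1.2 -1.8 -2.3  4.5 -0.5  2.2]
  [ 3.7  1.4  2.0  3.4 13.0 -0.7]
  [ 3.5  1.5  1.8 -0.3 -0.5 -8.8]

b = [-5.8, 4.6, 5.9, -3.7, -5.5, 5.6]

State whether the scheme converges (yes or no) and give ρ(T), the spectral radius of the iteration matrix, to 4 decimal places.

Write A = D+L+U with D = diag(-5.8, 11.6, 10.6, 4.5, 13, -8.8).
Jacobi T = -D⁻¹(L+U): T[4,2] = -(2)/(13) = -0.1538; T[4,4] = 0.
  T[0,:] = [+0.0000, -0.6034, -0.0862, +0.3793, -0.1034, +0.1379]
  T[1,:] = [-0.2759, +0.0000, +0.1207, +0.1983, -0.1293, -0.1379]
  T[2,:] = [-0.0283, +0.3585, +0.0000, +0.1887, +0.0943, +0.1887]
  T[3,:] = [+0.2667, +0.4000, +0.5111, +0.0000, +0.1111, -0.4889]
  T[4,:] = [-0.2846, -0.1077, -0.1538, -0.2615, +0.0000, +0.0538]
  T[5,:] = [+0.3977, +0.1705, +0.2045, -0.0341, -0.0568, +0.0000]
|λ(T)| sorted: 0.8280, 0.4332, 0.3219, 0.3044, 0.2177, 0.2177.
ρ = 0.8280; 0.8280 < 1 ⇒ converges.

yes, ρ = 0.8280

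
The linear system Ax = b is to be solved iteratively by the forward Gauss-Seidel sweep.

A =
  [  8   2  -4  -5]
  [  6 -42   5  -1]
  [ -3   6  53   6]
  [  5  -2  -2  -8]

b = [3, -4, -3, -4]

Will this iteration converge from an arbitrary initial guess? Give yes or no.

yes

Write A = D+L+U with D = diag(8, -42, 53, -8).
T_GS = -(D+L)⁻¹U: row 0 first, T[0,2] = -(-4)/(8) = +0.5000; later rows by forward substitution.
  T[0,:] = [+0.0000  -0.2500  +0.5000  +0.6250]
  T[1,:] = [+0.0000  -0.0357  +0.1905  +0.0655]
  T[2,:] = [+0.0000  -0.0101  +0.0067  -0.0852]
  T[3,:] = [+0.0000  -0.1448  +0.2632  +0.3956]
moduli |λ_i(T)| = 0.3178, 0.0814, 0.0814, 0.0000.
spectral radius ρ = 0.3178; 0.3178 < 1 ⇒ converges.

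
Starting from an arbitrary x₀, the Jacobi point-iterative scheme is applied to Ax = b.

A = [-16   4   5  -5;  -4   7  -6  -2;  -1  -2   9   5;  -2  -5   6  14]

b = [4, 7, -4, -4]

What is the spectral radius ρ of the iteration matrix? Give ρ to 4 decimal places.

0.8887

Let D = diag(-16, 7, 9, 14); L, U the strict triangles.
T_J = -D⁻¹(L+U): T[3,1] = -(-5)/(14) = +0.3571; T[3,3] = 0.
  T[0,:] = [+0.0000  +0.2500  +0.3125  -0.3125]
  T[1,:] = [+0.5714  +0.0000  +0.8571  +0.2857]
  T[2,:] = [+0.1111  +0.2222  +0.0000  -0.5556]
  T[3,:] = [+0.1429  +0.3571  -0.4286  +0.0000]
eigenvalue magnitudes: 0.8887, 0.6144, 0.6144, 0.2256.
ρ = 0.8887; 0.8887 < 1, so it converges for any x₀.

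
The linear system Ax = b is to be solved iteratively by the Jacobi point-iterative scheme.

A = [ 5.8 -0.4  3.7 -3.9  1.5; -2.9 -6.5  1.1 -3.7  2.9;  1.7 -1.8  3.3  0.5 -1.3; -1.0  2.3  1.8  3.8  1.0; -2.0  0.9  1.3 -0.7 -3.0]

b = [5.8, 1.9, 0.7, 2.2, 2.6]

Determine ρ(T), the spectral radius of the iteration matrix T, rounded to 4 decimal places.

1.5909

Diagonal D = diag(5.8, -6.5, 3.3, 3.8, -3); L, U strict lower/upper.
Jacobi T = -D⁻¹(L+U): T[1,0] = -(-2.9)/(-6.5) = -0.4462; T[1,1] = 0.
  T[0,:] = [+0.0000, +0.0690, -0.6379, +0.6724, -0.2586]
  T[1,:] = [-0.4462, +0.0000, +0.1692, -0.5692, +0.4462]
  T[2,:] = [-0.5152, +0.5455, +0.0000, -0.1515, +0.3939]
  T[3,:] = [+0.2632, -0.6053, -0.4737, +0.0000, -0.2632]
  T[4,:] = [-0.6667, +0.3000, +0.4333, -0.2333, +0.0000]
|roots of det(T-λI)|: 1.5909, 0.6145, 0.6145, 0.4694, 0.1033.
spectral radius ρ = 1.5909; 1.5909 > 1, so it fails to converge.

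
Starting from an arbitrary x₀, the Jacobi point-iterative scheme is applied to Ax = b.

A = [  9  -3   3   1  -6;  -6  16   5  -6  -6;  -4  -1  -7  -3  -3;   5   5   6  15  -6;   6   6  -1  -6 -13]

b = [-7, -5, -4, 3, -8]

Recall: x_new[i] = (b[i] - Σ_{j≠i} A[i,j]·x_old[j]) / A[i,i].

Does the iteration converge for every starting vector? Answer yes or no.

Write A = D+L+U with D = diag(9, 16, -7, 15, -13).
Jacobi: T = -D⁻¹(L+U), T[4,2] = -(-1)/(-13) = -0.0769; T[4,4] = 0.
  T[0,:] = [+0.0000, +0.3333, -0.3333, -0.1111, +0.6667]
  T[1,:] = [+0.3750, +0.0000, -0.3125, +0.3750, +0.3750]
  T[2,:] = [-0.5714, -0.1429, +0.0000, -0.4286, -0.4286]
  T[3,:] = [-0.3333, -0.3333, -0.4000, +0.0000, +0.4000]
  T[4,:] = [+0.4615, +0.4615, -0.0769, -0.4615, +0.0000]
|roots of det(T-λI)|: 1.1337, 0.4868, 0.4868, 0.3389, 0.3389.
spectral radius ρ = 1.1337; 1.1337 > 1 ⇒ diverges.

no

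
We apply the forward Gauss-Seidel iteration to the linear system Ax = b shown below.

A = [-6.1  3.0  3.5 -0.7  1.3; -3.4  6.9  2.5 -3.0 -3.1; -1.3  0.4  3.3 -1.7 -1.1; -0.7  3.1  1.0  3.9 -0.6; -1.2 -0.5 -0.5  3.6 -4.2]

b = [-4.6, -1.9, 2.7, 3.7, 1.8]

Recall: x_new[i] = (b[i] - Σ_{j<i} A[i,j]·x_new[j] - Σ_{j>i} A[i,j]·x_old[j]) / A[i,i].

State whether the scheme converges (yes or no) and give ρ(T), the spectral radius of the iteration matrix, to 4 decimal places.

yes, ρ = 0.5710

Split A = D + L + U, D = diag(-6.1, 6.9, 3.3, 3.9, -4.2).
T_GS = -(D+L)⁻¹U: row 0 first, T[0,1] = -(3)/(-6.1) = +0.4918; later rows by forward substitution.
  T[0,:] = [+0.0000 +0.4918 +0.5738 -0.1148 +0.2131]
  T[1,:] = [+0.0000 +0.2423 -0.0796 +0.3782 +0.5543]
  T[2,:] = [+0.0000 +0.1644 +0.2357 +0.4241 +0.3501]
  T[3,:] = [+0.0000 -0.1465 +0.1058 -0.4300 -0.3383]
  T[4,:] = [+0.0000 -0.3145 -0.0918 -0.4313 -0.4585]
eigenvalue magnitudes: 0.5710, 0.2510, 0.1678, 0.1678, 0.0000.
ρ(T) = max|λ| = 0.5710; 0.5710 < 1: convergent.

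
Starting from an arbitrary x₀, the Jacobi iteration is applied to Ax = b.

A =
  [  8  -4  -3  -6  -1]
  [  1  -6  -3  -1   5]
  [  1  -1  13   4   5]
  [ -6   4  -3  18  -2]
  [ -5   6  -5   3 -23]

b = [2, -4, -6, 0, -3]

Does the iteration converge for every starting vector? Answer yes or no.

yes

Write A = D+L+U with D = diag(8, -6, 13, 18, -23).
T_J = -D⁻¹(L+U): T[4,0] = -(-5)/(-23) = -0.2174; T[4,4] = 0.
  T[0,:] = [+0.0000, +0.5000, +0.3750, +0.7500, +0.1250]
  T[1,:] = [+0.1667, +0.0000, -0.5000, -0.1667, +0.8333]
  T[2,:] = [-0.0769, +0.0769, +0.0000, -0.3077, -0.3846]
  T[3,:] = [+0.3333, -0.2222, +0.1667, +0.0000, +0.1111]
  T[4,:] = [-0.2174, +0.2609, -0.2174, +0.1304, +0.0000]
|λ(T)| sorted: 0.8532, 0.5139, 0.3333, 0.3333, 0.1859.
ρ(T) = max|λ| = 0.8532; 0.8532 < 1 ⇒ converges.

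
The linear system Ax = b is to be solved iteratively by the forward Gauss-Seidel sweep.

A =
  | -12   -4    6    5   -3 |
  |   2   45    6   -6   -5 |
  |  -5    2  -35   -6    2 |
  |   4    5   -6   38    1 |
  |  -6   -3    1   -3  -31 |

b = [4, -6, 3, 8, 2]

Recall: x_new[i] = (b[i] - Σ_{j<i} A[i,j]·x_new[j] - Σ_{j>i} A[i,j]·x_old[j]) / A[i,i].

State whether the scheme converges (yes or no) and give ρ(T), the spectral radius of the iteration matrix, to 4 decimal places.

Split A = D + L + U, D = diag(-12, 45, -35, 38, -31).
GS T = -(D+L)⁻¹U: row 0 first, T[0,3] = -(5)/(-12) = +0.4167; later rows by forward substitution.
  T[0,:] = [+0.0000  -0.3333  +0.5000  +0.4167  -0.2500]
  T[1,:] = [+0.0000  +0.0148  -0.1556  +0.1148  +0.1222]
  T[2,:] = [+0.0000  +0.0485  -0.0803  -0.2244  +0.0998]
  T[3,:] = [+0.0000  +0.0408  -0.0448  -0.0944  -0.0003]
  T[4,:] = [+0.0000  +0.0607  -0.0800  -0.0899  +0.0398]
|eigenvalues of T|: 0.1638, 0.0663, 0.0663, 0.0539, 0.0000.
spectral radius ρ = 0.1638; 0.1638 < 1 ⇒ converges.

yes, ρ = 0.1638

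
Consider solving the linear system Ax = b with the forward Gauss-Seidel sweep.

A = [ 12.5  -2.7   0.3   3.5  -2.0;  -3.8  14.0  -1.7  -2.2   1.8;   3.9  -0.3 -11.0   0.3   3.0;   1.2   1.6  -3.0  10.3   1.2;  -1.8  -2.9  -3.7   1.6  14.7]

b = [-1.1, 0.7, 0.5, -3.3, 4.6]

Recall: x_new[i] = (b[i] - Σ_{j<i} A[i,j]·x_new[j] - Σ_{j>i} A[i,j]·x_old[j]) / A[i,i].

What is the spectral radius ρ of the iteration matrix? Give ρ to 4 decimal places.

0.1945

Let D = diag(12.5, 14, -11, 10.3, 14.7); L, U the strict triangles.
Gauss-Seidel: T = -(D+L)⁻¹U, row 0 first, T[0,1] = -(-2.7)/(12.5) = +0.2160; later rows by forward substitution.
  T[0,:] = [+0.0000, +0.2160, -0.0240, -0.2800, +0.1600]
  T[1,:] = [+0.0000, +0.0586, +0.1149, +0.0811, -0.0851]
  T[2,:] = [+0.0000, +0.0750, -0.0116, -0.0742, +0.3318]
  T[3,:] = [+0.0000, -0.0124, -0.0184, -0.0016, -0.0253]
  T[4,:] = [+0.0000, +0.0582, +0.0188, -0.0368, +0.0891]
|roots of det(T-λI)|: 0.1945, 0.0678, 0.0678, 0.0114, 0.0000.
ρ(T) = max|λ| = 0.1945; 0.1945 < 1, so it converges for any x₀.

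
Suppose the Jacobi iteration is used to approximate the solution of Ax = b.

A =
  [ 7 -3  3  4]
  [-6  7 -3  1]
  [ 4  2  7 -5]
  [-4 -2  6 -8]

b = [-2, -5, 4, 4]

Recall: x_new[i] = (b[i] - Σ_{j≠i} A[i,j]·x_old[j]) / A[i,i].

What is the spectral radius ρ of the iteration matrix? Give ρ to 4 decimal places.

1.3023

Diagonal D = diag(7, 7, 7, -8); L, U strict lower/upper.
Jacobi: T = -D⁻¹(L+U), T[0,3] = -(4)/(7) = -0.5714; T[0,0] = 0.
  T[0,:] = [+0.0000 +0.4286 -0.4286 -0.5714]
  T[1,:] = [+0.8571 +0.0000 +0.4286 -0.1429]
  T[2,:] = [-0.5714 -0.2857 +0.0000 +0.7143]
  T[3,:] = [-0.5000 -0.2500 +0.7500 +0.0000]
|λ(T)| sorted: 1.3023, 0.7237, 0.6808, 0.1022.
spectral radius ρ = 1.3023; 1.3023 > 1, so it fails to converge.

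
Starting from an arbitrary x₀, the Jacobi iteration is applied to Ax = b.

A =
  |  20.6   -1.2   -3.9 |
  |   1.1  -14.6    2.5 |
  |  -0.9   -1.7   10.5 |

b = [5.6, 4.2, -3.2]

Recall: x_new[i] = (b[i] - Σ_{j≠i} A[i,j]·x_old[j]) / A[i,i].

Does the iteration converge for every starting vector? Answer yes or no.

Let D = diag(20.6, -14.6, 10.5); L, U the strict triangles.
T_J = -D⁻¹(L+U): T[0,1] = -(-1.2)/(20.6) = +0.0583; T[0,0] = 0.
  T[0,:] = [+0.0000, +0.0583, +0.1893]
  T[1,:] = [+0.0753, +0.0000, +0.1712]
  T[2,:] = [+0.0857, +0.1619, +0.0000]
|eigenvalues of T|: 0.2473, 0.1735, 0.0738.
spectral radius ρ = 0.2473; 0.2473 < 1 ⇒ converges.

yes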